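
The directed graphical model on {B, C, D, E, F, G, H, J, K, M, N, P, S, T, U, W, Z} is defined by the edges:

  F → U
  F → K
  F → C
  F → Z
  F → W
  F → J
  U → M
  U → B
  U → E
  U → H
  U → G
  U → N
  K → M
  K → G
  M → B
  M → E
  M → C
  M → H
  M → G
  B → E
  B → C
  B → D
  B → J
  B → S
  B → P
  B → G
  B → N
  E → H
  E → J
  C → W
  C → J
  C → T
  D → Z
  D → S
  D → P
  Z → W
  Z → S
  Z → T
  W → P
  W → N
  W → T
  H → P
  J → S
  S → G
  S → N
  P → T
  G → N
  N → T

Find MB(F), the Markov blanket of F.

Parents of F: none.
Ch(F) = {C, J, K, U, W, Z}.
Parents of each child, excluding F:
  U: —
  K: —
  C: B, M
  Z: D
  W: C, Z
  J: B, C, E
Union: {} ∪ {C, J, K, U, W, Z} ∪ {B, C, D, E, M, Z} = {B, C, D, E, J, K, M, U, W, Z}.

{B, C, D, E, J, K, M, U, W, Z}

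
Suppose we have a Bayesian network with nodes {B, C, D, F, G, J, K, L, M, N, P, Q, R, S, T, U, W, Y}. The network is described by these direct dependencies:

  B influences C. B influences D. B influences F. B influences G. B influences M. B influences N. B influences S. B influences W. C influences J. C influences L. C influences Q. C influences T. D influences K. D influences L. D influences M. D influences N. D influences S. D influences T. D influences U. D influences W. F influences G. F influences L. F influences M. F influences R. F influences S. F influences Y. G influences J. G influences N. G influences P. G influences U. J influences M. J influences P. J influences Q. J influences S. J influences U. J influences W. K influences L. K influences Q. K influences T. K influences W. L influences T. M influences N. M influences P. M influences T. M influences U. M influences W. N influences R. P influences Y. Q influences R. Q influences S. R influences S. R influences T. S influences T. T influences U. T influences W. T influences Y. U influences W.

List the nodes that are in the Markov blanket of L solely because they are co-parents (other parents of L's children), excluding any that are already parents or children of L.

{M, R, S}

Children of L: T.
  T also has parents C, D, K, M, R, S.
Excluding nodes already adjacent to L (C, D, F, K, T), the co-parent-only contribution is {M, R, S}.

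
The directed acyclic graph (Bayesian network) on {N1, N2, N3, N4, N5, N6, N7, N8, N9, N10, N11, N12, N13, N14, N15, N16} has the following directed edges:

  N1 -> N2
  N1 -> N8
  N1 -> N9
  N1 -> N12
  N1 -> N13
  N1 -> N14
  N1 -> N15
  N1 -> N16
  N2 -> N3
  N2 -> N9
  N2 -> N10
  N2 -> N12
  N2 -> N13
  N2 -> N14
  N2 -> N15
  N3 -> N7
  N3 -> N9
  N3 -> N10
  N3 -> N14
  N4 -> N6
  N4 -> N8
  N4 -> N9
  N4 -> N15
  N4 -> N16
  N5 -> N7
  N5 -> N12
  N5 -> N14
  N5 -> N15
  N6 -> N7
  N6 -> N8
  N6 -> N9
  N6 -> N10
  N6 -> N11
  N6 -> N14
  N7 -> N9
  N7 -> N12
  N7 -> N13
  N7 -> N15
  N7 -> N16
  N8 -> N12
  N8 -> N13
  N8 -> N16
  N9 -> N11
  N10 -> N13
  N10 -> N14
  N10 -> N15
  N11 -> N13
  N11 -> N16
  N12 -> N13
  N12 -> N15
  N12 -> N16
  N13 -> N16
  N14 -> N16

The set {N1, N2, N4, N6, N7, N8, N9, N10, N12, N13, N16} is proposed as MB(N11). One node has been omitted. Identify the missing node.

Parents of N11: N6, N9.
N11's children: N13, N16.
For each child, the remaining parents (spouses of N11):
  parents(N13) \ {N11} = {N1, N2, N7, N8, N10, N12}.
  N16's other parents are N1, N4, N7, N8, N12, N13, N14.
MB(N11) = {N1, N2, N4, N6, N7, N8, N9, N10, N12, N13, N14, N16}.
Comparing with the claimed set, N14 is missing.

N14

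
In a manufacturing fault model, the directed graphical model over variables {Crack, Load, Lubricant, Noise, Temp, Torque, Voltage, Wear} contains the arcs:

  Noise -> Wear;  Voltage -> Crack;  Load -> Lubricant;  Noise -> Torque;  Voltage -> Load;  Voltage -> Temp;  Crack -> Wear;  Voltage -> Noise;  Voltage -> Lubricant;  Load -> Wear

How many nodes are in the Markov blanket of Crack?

Recall MB(v) = parents ∪ children ∪ spouses, where spouses are the other parents of v's children.
Parents of Crack: Voltage.
Children of Crack: Wear.
For each child, the remaining parents (spouses of Crack):
  Wear: Load, Noise
MB(Crack) = {Load, Noise, Voltage, Wear}, which has 4 nodes.

4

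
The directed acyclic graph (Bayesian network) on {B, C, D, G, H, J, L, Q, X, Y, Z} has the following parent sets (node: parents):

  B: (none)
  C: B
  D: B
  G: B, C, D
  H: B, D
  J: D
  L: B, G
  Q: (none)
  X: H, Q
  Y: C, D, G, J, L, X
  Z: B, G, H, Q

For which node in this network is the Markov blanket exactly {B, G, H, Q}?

Z

The target node must have every member of {B, G, H, Q} as a parent, child, or co-parent, and no others.
Parents of Z: B, G, H, Q; children: none; co-parents: none.
These exactly cover the given set, so the node is Z.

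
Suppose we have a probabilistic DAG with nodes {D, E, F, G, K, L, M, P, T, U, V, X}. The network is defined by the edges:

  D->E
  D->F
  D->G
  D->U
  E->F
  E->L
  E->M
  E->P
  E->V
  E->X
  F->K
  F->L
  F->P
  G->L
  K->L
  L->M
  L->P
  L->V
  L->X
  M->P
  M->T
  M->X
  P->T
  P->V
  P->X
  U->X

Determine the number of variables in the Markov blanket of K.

4

The Markov blanket of a node is its parents, its children, and the other parents of its children.
Parents of K: F.
Ch(K) = {L}.
Other parents of K's children:
  L: E, F, G
MB(K) = {E, F, G, L}, which has 4 nodes.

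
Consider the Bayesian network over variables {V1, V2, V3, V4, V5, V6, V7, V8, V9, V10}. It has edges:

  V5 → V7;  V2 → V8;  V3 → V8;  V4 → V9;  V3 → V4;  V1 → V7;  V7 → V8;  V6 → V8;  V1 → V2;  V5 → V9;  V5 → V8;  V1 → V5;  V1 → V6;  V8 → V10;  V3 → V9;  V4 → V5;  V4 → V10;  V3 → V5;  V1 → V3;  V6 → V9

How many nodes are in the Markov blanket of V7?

6

V7's parents: V1, V5.
Ch(V7) = {V8}.
Parents of each child, excluding V7:
  V8's other parents are V2, V3, V5, V6.
MB(V7) = {V1, V2, V3, V5, V6, V8}, which has 6 nodes.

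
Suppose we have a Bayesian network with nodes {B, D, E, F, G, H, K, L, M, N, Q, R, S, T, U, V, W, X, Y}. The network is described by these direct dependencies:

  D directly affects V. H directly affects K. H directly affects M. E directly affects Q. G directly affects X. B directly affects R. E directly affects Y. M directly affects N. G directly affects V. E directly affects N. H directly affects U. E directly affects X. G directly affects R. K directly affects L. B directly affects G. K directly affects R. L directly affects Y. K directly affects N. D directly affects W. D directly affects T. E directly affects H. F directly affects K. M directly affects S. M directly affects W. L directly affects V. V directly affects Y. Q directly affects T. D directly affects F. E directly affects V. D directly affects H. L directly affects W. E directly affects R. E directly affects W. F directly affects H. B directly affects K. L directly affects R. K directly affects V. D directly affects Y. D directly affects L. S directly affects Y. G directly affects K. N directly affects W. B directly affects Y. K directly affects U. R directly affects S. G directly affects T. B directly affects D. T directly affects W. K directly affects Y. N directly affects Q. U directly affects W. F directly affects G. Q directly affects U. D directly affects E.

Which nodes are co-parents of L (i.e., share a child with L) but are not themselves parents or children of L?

Children of L: R, V, W, Y.
  R's other parents are B, E, G, K.
  parents(V) \ {L} = {D, E, G, K}.
  parents(W) \ {L} = {D, E, M, N, T, U}.
  parents(Y) \ {L} = {B, D, E, K, S, V}.
Excluding nodes already adjacent to L (D, K, R, V, W, Y), the co-parent-only contribution is {B, E, G, M, N, S, T, U}.

{B, E, G, M, N, S, T, U}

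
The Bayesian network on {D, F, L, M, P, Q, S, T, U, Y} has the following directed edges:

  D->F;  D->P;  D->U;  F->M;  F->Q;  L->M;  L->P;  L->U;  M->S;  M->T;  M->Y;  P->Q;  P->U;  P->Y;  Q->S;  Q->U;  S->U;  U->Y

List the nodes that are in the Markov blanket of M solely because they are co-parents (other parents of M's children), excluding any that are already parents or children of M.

Children of M: S, T, Y.
  S's other parent is Q.
  T: no additional parents.
  parents(Y) \ {M} = {P, U}.
Excluding nodes already adjacent to M (F, L, S, T, Y), the co-parent-only contribution is {P, Q, U}.

{P, Q, U}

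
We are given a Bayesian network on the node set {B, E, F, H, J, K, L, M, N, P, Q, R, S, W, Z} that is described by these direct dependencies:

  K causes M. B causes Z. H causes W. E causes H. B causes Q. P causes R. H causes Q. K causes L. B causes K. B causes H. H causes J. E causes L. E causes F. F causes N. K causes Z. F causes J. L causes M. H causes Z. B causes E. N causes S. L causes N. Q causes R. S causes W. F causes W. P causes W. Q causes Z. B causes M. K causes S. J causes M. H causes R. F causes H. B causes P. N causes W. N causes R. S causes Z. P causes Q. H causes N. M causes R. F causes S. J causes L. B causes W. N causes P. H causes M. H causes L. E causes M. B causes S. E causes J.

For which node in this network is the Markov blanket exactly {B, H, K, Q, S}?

The target node must have every member of {B, H, K, Q, S} as a parent, child, or co-parent, and no others.
Parents of Z: B, H, K, Q, S; children: none; co-parents: none.
These exactly cover the given set, so the node is Z.

Z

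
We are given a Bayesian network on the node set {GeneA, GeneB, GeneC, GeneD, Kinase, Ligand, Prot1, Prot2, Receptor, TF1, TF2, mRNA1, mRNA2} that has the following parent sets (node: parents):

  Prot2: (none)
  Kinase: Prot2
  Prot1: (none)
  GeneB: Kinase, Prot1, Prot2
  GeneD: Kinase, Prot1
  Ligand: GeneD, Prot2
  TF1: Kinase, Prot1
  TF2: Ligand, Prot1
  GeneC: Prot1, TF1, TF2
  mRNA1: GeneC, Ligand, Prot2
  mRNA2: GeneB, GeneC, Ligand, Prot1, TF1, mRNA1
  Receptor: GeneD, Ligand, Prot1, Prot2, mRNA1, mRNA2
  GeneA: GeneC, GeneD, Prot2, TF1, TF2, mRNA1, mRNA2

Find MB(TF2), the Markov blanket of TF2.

The Markov blanket of a node is its parents, its children, and the other parents of its children.
TF2's parents: Ligand, Prot1.
Ch(TF2) = {GeneA, GeneC}.
Other parents of TF2's children:
  GeneC also has parents Prot1, TF1.
  parents(GeneA) \ {TF2} = {GeneC, GeneD, Prot2, TF1, mRNA1, mRNA2}.
Taking the union gives {GeneA, GeneC, GeneD, Ligand, Prot1, Prot2, TF1, mRNA1, mRNA2}.

{GeneA, GeneC, GeneD, Ligand, Prot1, Prot2, TF1, mRNA1, mRNA2}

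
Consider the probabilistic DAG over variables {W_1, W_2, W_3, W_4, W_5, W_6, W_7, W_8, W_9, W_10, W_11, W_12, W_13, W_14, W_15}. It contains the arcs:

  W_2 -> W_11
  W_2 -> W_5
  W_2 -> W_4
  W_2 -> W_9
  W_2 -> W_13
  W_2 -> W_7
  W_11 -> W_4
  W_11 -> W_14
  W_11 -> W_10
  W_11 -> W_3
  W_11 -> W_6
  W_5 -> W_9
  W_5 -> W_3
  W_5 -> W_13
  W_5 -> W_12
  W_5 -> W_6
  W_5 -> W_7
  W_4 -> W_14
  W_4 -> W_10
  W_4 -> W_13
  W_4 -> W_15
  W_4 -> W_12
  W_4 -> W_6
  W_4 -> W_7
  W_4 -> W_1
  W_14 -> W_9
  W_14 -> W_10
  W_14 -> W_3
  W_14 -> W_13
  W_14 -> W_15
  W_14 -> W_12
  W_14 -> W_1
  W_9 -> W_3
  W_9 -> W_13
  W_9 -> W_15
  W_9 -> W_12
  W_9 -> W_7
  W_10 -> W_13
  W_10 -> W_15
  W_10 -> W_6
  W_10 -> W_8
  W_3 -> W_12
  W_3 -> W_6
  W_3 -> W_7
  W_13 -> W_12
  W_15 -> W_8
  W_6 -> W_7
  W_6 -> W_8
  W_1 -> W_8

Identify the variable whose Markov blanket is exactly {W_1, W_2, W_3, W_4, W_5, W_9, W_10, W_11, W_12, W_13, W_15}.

W_14

The target node must have every member of {W_1, W_2, W_3, W_4, W_5, W_9, W_10, W_11, W_12, W_13, W_15} as a parent, child, or co-parent, and no others.
Parents of W_14: W_4, W_11; children: W_1, W_3, W_9, W_10, W_12, W_13, W_15; co-parents: W_2, W_3, W_4, W_5, W_9, W_10, W_11, W_13.
These exactly cover the given set, so the node is W_14.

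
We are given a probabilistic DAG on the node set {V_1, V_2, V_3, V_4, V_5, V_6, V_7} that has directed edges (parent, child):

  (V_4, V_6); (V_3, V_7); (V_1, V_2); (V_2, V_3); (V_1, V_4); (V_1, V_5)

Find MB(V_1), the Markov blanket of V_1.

{V_2, V_4, V_5}

Ch(V_1) = {V_2, V_4, V_5}.
Parents of V_1: none.
Co-parents of V_1 (other parents of its children):
  V_2: no additional parents.
  V_4: no additional parents.
  V_5 has no other parent.
MB(V_1) = {V_2, V_4, V_5}.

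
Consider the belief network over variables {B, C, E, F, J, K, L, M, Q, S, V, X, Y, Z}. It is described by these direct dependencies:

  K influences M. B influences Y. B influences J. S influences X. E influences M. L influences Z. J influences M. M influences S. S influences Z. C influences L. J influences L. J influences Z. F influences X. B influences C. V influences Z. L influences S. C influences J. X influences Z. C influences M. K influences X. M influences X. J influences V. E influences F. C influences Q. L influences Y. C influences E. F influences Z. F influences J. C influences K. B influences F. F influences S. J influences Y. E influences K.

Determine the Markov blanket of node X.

{F, J, K, L, M, S, V, Z}

A node's Markov blanket = Pa ∪ Ch ∪ (parents of Ch other than the node itself).
Parents of X: F, K, M, S.
Ch(X) = {Z}.
For each child, the remaining parents (spouses of X):
  Z also has parents F, J, L, S, V.
Union: {F, K, M, S} ∪ {Z} ∪ {F, J, L, S, V} = {F, J, K, L, M, S, V, Z}.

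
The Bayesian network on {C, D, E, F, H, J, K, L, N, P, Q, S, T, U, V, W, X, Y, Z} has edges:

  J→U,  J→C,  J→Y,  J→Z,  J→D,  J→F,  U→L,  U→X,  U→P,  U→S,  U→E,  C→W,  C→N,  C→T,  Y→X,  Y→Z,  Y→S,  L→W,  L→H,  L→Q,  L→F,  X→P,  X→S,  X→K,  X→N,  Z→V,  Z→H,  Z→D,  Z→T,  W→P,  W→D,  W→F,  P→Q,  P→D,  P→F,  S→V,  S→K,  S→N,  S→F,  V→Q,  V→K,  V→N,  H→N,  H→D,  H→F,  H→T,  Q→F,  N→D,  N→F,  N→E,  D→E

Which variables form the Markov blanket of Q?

{F, H, J, L, N, P, S, V, W}

By definition, MB(Q) is built from Q's parents, Q's children, and the co-parents of Q.
Q has parents L, P, V.
Q's children: F.
Co-parents of Q (other parents of its children):
  F also has parents H, J, L, N, P, S, W.
MB(Q) = {F, H, J, L, N, P, S, V, W}.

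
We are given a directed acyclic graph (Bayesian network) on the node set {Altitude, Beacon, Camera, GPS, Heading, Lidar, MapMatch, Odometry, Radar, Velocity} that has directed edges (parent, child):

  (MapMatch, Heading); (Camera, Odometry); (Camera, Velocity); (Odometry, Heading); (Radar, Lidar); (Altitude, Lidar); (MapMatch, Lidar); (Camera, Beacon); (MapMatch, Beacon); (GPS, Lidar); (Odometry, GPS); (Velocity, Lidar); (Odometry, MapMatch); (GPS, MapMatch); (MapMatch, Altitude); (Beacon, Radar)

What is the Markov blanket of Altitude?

By definition, MB(Altitude) is built from Altitude's parents, Altitude's children, and the co-parents of Altitude.
Altitude has parent MapMatch.
Children of Altitude: Lidar.
For each child, the remaining parents (spouses of Altitude):
  Lidar's other parents are GPS, MapMatch, Radar, Velocity.
Taking the union gives {GPS, Lidar, MapMatch, Radar, Velocity}.

{GPS, Lidar, MapMatch, Radar, Velocity}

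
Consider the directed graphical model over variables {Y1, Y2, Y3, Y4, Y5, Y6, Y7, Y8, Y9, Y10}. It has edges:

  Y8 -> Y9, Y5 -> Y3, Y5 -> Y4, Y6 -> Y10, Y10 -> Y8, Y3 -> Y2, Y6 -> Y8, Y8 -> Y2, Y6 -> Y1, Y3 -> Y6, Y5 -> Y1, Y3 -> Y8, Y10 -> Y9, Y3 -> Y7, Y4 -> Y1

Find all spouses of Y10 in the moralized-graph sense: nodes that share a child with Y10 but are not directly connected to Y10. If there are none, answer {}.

Children of Y10: Y8, Y9.
  parents(Y8) \ {Y10} = {Y3, Y6}.
  parents(Y9) \ {Y10} = {Y8}.
Excluding nodes already adjacent to Y10 (Y6, Y8, Y9), the co-parent-only contribution is {Y3}.

{Y3}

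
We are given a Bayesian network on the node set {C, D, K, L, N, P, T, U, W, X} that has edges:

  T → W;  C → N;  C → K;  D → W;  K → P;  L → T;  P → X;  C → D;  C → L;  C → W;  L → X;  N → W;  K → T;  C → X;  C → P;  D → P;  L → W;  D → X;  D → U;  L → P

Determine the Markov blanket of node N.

{C, D, L, T, W}

A node's Markov blanket = Pa ∪ Ch ∪ (parents of Ch other than the node itself).
N's parents: C.
N's children: W.
Other parents of N's children:
  W: C, D, L, T
Taking the union gives {C, D, L, T, W}.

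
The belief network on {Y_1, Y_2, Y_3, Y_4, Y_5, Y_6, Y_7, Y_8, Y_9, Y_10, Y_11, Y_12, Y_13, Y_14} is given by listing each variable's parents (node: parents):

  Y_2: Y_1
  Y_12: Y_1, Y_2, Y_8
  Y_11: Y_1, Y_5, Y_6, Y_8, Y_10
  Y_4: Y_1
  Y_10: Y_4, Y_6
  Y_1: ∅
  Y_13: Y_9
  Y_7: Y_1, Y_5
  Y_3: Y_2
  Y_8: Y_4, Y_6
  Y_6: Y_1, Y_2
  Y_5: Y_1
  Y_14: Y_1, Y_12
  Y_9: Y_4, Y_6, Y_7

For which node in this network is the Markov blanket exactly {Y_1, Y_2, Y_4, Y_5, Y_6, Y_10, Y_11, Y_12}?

The target node must have every member of {Y_1, Y_2, Y_4, Y_5, Y_6, Y_10, Y_11, Y_12} as a parent, child, or co-parent, and no others.
Parents of Y_8: Y_4, Y_6; children: Y_11, Y_12; co-parents: Y_1, Y_2, Y_5, Y_6, Y_10.
These exactly cover the given set, so the node is Y_8.

Y_8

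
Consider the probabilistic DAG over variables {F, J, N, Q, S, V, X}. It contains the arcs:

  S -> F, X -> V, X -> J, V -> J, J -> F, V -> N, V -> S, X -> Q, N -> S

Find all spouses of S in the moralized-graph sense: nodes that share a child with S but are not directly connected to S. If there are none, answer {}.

{J}

Children of S: F.
  F's other parent is J.
Excluding nodes already adjacent to S (F, N, V), the co-parent-only contribution is {J}.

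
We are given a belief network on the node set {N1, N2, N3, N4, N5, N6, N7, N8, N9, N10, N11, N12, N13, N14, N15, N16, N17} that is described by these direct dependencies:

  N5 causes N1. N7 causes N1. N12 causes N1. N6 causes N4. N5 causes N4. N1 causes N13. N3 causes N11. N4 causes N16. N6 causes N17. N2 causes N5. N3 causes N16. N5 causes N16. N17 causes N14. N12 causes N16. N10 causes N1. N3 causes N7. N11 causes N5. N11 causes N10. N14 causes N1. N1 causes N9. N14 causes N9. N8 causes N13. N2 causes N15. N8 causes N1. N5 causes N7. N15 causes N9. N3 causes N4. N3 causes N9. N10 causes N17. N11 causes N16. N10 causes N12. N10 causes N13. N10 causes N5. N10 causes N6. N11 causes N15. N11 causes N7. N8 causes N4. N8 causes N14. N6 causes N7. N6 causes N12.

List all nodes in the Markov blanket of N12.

{N1, N3, N4, N5, N6, N7, N8, N10, N11, N14, N16}

N12 has parents N6, N10.
N12's children: N1, N16.
For each child, the remaining parents (spouses of N12):
  N1 also has parents N5, N7, N8, N10, N14.
  parents(N16) \ {N12} = {N3, N4, N5, N11}.
Taking the union gives {N1, N3, N4, N5, N6, N7, N8, N10, N11, N14, N16}.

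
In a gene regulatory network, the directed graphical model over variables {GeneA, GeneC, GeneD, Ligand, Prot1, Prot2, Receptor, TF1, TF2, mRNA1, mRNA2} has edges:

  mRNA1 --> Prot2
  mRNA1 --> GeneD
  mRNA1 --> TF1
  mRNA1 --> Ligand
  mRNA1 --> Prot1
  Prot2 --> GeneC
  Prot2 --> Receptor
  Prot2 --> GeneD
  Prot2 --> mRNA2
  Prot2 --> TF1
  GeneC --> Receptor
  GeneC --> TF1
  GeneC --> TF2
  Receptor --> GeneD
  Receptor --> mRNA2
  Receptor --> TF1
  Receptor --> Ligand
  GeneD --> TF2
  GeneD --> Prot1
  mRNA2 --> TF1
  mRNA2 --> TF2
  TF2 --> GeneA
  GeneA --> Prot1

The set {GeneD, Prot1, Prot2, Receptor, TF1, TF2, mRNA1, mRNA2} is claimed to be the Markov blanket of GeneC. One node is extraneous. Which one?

Prot1

Parents of GeneC: Prot2.
GeneC has children Receptor, TF1, TF2.
Co-parents of GeneC (other parents of its children):
  Receptor's other parent is Prot2.
  TF1 also has parents Prot2, Receptor, mRNA1, mRNA2.
  TF2's other parents are GeneD, mRNA2.
MB(GeneC) = {GeneD, Prot2, Receptor, TF1, TF2, mRNA1, mRNA2}.
Prot1 is neither a parent, child, nor co-parent of GeneC, so it does not belong.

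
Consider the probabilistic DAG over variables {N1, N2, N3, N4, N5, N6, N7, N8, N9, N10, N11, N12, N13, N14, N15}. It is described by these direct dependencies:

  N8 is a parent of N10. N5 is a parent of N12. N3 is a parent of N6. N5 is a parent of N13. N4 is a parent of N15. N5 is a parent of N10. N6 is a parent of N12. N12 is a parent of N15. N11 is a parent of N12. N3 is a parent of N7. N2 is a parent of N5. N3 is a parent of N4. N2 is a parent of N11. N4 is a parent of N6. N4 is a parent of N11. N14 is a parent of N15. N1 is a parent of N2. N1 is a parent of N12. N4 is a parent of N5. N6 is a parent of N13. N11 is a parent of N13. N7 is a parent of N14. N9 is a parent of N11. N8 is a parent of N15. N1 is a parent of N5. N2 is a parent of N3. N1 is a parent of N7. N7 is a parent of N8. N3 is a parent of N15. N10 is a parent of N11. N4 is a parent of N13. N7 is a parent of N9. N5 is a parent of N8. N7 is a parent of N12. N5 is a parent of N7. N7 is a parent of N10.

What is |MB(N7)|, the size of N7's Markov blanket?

By definition, MB(N7) is built from N7's parents, N7's children, and the co-parents of N7.
N7's children: N8, N9, N10, N12, N14.
N7 has parents N1, N3, N5.
Other parents of N7's children:
  N8: N5
  N9: —
  N10: N5, N8
  N12: N1, N5, N6, N11
  N14: —
MB(N7) = {N1, N3, N5, N6, N8, N9, N10, N11, N12, N14}, which has 10 nodes.

10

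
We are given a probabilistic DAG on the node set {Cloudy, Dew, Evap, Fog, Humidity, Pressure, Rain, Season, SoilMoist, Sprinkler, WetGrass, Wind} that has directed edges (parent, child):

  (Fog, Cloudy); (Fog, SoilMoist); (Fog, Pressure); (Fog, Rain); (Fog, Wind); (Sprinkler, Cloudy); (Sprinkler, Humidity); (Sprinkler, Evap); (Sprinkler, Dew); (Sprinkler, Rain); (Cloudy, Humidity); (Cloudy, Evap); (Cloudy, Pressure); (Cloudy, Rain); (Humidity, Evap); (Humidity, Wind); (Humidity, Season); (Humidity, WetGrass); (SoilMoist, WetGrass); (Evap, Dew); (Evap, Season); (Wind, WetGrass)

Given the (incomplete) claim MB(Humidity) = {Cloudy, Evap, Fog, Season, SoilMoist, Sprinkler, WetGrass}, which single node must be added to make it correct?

The Markov blanket of a node is its parents, its children, and the other parents of its children.
Parents of Humidity: Cloudy, Sprinkler.
Humidity has children Evap, Season, WetGrass, Wind.
Parents of each child, excluding Humidity:
  parents(Evap) \ {Humidity} = {Cloudy, Sprinkler}.
  Wind's other parent is Fog.
  parents(Season) \ {Humidity} = {Evap}.
  WetGrass's other parents are SoilMoist, Wind.
MB(Humidity) = {Cloudy, Evap, Fog, Season, SoilMoist, Sprinkler, WetGrass, Wind}.
Comparing with the claimed set, Wind is missing.

Wind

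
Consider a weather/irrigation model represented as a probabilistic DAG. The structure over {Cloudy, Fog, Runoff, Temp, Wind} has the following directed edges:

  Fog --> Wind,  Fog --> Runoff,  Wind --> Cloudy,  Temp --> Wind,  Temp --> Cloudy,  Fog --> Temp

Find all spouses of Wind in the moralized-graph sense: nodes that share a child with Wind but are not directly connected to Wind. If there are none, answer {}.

Children of Wind: Cloudy.
  Cloudy's other parent is Temp.
Excluding nodes already adjacent to Wind (Cloudy, Fog, Temp), the co-parent-only contribution is {}.

{}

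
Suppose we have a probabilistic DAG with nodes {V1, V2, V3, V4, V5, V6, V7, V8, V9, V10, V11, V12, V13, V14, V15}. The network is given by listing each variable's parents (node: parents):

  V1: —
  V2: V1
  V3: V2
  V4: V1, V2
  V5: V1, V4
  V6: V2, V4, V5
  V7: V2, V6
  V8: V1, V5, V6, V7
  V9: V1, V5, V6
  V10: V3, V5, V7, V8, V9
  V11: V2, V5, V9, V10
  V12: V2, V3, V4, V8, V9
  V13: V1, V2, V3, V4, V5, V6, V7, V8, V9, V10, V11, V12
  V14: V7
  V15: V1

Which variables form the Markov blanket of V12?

A node's Markov blanket = Pa ∪ Ch ∪ (parents of Ch other than the node itself).
V12's parents: V2, V3, V4, V8, V9.
V12 has child V13.
For each child, the remaining parents (spouses of V12):
  V13: V1, V2, V3, V4, V5, V6, V7, V8, V9, V10, V11
Taking the union gives {V1, V2, V3, V4, V5, V6, V7, V8, V9, V10, V11, V13}.

{V1, V2, V3, V4, V5, V6, V7, V8, V9, V10, V11, V13}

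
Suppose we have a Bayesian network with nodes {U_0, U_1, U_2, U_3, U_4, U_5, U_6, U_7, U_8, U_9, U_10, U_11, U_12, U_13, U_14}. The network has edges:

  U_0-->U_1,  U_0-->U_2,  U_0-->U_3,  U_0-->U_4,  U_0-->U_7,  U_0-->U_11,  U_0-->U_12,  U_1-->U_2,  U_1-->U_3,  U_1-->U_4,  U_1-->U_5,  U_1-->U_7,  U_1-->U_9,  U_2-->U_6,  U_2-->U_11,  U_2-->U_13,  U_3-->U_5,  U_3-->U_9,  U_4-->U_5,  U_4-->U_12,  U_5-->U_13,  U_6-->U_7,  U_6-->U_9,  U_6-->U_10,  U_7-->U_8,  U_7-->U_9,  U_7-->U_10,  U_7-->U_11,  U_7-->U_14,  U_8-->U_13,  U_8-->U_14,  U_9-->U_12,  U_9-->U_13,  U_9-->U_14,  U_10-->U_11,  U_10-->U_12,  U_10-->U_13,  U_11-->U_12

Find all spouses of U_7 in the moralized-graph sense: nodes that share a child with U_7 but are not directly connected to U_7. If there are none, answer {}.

{U_2, U_3}

Children of U_7: U_8, U_9, U_10, U_11, U_14.
  U_8 has no other parent.
  U_9 also has parents U_1, U_3, U_6.
  U_10 also has parent U_6.
  U_11's other parents are U_0, U_2, U_10.
  U_14's other parents are U_8, U_9.
Excluding nodes already adjacent to U_7 (U_0, U_1, U_6, U_8, U_9, U_10, U_11, U_14), the co-parent-only contribution is {U_2, U_3}.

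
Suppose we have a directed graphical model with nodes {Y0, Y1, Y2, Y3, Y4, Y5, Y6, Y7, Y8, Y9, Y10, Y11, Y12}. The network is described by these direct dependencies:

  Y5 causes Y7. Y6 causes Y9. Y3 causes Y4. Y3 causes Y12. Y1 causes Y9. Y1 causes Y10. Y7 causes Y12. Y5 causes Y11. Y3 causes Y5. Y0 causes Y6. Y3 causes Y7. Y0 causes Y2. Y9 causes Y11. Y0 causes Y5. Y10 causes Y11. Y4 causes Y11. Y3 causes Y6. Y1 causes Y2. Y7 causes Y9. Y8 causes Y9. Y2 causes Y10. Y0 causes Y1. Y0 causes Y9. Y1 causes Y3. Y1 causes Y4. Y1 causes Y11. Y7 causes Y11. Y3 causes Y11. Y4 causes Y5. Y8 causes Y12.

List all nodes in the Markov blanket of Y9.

{Y0, Y1, Y3, Y4, Y5, Y6, Y7, Y8, Y10, Y11}

Y9's parents: Y0, Y1, Y6, Y7, Y8.
Ch(Y9) = {Y11}.
Other parents of Y9's children:
  parents(Y11) \ {Y9} = {Y1, Y3, Y4, Y5, Y7, Y10}.
So the Markov blanket of Y9 is {Y0, Y1, Y3, Y4, Y5, Y6, Y7, Y8, Y10, Y11}.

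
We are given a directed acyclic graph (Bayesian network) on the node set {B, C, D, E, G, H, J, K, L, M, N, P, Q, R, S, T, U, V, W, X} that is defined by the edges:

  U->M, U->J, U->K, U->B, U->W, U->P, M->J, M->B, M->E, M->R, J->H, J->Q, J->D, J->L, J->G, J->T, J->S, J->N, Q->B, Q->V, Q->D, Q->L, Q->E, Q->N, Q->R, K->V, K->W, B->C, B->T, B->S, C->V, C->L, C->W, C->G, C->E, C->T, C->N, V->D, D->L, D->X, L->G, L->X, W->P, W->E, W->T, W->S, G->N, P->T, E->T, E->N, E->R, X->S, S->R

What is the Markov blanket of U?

{B, C, J, K, M, P, Q, W}

A node's Markov blanket = Pa ∪ Ch ∪ (parents of Ch other than the node itself).
Pa(U) = {}.
Ch(U) = {B, J, K, M, P, W}.
Other parents of U's children:
  M has no other parent.
  J also has parent M.
  K has no other parent.
  B also has parents M, Q.
  W's other parents are C, K.
  P's other parent is W.
Union: {} ∪ {B, J, K, M, P, W} ∪ {C, K, M, Q, W} = {B, C, J, K, M, P, Q, W}.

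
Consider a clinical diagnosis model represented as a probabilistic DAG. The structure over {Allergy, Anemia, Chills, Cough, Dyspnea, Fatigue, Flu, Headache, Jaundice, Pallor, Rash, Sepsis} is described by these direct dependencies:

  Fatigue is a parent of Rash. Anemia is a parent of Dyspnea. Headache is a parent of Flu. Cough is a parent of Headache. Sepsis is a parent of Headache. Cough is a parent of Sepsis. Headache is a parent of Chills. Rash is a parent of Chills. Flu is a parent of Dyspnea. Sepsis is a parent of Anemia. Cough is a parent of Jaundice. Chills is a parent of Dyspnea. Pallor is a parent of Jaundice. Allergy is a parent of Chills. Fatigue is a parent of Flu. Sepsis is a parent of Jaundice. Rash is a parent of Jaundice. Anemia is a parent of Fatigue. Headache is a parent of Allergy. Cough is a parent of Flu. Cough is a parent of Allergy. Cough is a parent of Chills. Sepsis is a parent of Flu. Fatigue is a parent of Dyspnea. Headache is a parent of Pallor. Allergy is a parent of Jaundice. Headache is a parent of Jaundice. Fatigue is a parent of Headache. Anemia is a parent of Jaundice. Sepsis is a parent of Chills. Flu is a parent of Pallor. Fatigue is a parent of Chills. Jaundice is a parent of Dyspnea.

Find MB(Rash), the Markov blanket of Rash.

Rash has children Chills, Jaundice.
Rash has parent Fatigue.
For each child, the remaining parents (spouses of Rash):
  Jaundice: Allergy, Anemia, Cough, Headache, Pallor, Sepsis
  Chills: Allergy, Cough, Fatigue, Headache, Sepsis
Taking the union gives {Allergy, Anemia, Chills, Cough, Fatigue, Headache, Jaundice, Pallor, Sepsis}.

{Allergy, Anemia, Chills, Cough, Fatigue, Headache, Jaundice, Pallor, Sepsis}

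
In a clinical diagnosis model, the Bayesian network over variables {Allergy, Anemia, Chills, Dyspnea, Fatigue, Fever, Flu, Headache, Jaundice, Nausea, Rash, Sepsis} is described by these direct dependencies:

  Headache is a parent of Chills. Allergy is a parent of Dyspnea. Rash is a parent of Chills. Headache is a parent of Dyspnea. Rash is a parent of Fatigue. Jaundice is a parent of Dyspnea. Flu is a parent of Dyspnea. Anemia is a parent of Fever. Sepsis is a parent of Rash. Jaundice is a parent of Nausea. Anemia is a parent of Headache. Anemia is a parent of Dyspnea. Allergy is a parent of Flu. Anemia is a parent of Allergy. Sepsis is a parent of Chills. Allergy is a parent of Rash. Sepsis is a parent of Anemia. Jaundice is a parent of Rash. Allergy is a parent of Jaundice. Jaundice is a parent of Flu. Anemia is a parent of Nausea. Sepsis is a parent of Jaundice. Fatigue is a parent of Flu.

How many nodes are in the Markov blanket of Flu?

6

Flu has child Dyspnea.
Parents of Flu: Allergy, Fatigue, Jaundice.
Parents of each child, excluding Flu:
  Dyspnea: Allergy, Anemia, Headache, Jaundice
MB(Flu) = {Allergy, Anemia, Dyspnea, Fatigue, Headache, Jaundice}, which has 6 nodes.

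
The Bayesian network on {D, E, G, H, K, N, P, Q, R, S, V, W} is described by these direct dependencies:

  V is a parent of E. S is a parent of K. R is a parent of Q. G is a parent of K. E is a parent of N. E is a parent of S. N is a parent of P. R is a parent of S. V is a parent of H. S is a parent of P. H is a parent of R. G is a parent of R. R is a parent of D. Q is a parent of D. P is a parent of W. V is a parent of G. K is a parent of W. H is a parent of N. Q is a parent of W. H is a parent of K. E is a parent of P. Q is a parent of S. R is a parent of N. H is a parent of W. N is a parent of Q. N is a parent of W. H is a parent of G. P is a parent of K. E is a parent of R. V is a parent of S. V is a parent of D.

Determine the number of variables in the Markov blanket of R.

Pa(R) = {E, G, H}.
R's children: D, N, Q, S.
For each child, the remaining parents (spouses of R):
  N: E, H
  Q: N
  S: E, Q, V
  D: Q, V
MB(R) = {D, E, G, H, N, Q, S, V}, which has 8 nodes.

8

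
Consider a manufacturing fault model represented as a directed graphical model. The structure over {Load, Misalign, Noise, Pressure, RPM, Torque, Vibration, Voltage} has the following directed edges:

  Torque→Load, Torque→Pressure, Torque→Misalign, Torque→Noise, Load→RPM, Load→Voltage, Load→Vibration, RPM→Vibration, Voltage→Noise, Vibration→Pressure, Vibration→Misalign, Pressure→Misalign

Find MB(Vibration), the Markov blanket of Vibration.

The Markov blanket of a node is its parents, its children, and the other parents of its children.
Vibration has children Misalign, Pressure.
Parents of Vibration: Load, RPM.
For each child, the remaining parents (spouses of Vibration):
  Pressure: Torque
  Misalign: Pressure, Torque
MB(Vibration) = {Load, Misalign, Pressure, RPM, Torque}.

{Load, Misalign, Pressure, RPM, Torque}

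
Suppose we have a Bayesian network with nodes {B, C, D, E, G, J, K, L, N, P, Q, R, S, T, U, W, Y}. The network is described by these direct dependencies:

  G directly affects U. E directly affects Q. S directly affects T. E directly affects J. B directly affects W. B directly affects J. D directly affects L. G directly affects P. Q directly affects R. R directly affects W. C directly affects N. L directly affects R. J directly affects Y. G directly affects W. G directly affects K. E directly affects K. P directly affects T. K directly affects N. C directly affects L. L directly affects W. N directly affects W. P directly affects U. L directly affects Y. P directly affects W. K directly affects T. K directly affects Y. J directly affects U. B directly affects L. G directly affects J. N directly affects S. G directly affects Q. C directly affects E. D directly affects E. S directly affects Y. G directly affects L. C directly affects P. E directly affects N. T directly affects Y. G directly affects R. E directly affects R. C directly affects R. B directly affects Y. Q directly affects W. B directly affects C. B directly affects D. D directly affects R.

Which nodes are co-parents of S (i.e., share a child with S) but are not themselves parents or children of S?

Children of S: T, Y.
  T: K, P
  Y: B, J, K, L, T
Excluding nodes already adjacent to S (N, T, Y), the co-parent-only contribution is {B, J, K, L, P}.

{B, J, K, L, P}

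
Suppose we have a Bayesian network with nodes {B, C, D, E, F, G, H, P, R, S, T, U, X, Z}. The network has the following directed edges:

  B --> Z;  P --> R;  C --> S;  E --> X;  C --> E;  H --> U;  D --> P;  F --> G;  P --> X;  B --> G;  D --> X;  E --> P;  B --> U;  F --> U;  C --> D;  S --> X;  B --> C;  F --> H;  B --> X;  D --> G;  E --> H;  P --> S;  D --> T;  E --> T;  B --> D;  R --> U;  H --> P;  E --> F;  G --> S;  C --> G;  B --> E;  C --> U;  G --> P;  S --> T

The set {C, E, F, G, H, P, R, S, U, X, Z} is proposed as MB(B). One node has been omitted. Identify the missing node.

Pa(B) = {}.
Ch(B) = {C, D, E, G, U, X, Z}.
Co-parents of B (other parents of its children):
  C: no additional parents.
  parents(D) \ {B} = {C}.
  parents(E) \ {B} = {C}.
  G's other parents are C, D, F.
  U's other parents are C, F, H, R.
  X also has parents D, E, P, S.
  Z: no additional parents.
MB(B) = {C, D, E, F, G, H, P, R, S, U, X, Z}.
Comparing with the claimed set, D is missing.

D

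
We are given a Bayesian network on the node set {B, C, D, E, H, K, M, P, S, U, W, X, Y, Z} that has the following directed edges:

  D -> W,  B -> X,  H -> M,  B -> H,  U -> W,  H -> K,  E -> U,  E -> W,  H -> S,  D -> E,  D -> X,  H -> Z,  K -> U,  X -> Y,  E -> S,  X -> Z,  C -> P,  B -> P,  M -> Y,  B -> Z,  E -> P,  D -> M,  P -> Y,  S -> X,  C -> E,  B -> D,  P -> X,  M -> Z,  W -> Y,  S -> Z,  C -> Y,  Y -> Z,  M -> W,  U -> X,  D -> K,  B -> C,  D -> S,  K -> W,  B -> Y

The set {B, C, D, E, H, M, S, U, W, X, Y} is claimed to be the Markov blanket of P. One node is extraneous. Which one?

H

Parents of P: B, C, E.
Children of P: X, Y.
Co-parents of P (other parents of its children):
  parents(X) \ {P} = {B, D, S, U}.
  parents(Y) \ {P} = {B, C, M, W, X}.
MB(P) = {B, C, D, E, M, S, U, W, X, Y}.
H is neither a parent, child, nor co-parent of P, so it does not belong.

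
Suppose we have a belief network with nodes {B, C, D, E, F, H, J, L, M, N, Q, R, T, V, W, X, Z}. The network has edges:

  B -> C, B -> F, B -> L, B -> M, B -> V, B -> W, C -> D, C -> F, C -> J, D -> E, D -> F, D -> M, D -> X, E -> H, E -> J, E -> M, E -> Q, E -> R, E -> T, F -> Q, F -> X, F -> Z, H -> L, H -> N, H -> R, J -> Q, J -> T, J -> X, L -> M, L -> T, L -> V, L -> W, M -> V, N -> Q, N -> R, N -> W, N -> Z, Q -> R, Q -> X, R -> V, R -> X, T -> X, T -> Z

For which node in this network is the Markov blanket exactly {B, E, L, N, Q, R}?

H

The target node must have every member of {B, E, L, N, Q, R} as a parent, child, or co-parent, and no others.
Parents of H: E; children: L, N, R; co-parents: B, E, N, Q.
These exactly cover the given set, so the node is H.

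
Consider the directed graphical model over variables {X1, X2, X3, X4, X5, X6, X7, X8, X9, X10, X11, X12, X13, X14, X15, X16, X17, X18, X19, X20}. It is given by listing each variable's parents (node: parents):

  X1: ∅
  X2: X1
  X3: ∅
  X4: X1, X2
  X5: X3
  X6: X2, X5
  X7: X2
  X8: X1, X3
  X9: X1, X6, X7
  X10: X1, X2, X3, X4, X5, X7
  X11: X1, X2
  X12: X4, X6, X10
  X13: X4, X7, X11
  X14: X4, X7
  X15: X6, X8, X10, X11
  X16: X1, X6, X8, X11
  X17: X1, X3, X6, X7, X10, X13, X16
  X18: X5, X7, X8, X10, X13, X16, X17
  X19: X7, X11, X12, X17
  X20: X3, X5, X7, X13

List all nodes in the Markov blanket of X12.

{X4, X6, X7, X10, X11, X17, X19}

Recall MB(v) = parents ∪ children ∪ spouses, where spouses are the other parents of v's children.
X12's children: X19.
X12 has parents X4, X6, X10.
Co-parents of X12 (other parents of its children):
  X19: X7, X11, X17
MB(X12) = {X4, X6, X7, X10, X11, X17, X19}.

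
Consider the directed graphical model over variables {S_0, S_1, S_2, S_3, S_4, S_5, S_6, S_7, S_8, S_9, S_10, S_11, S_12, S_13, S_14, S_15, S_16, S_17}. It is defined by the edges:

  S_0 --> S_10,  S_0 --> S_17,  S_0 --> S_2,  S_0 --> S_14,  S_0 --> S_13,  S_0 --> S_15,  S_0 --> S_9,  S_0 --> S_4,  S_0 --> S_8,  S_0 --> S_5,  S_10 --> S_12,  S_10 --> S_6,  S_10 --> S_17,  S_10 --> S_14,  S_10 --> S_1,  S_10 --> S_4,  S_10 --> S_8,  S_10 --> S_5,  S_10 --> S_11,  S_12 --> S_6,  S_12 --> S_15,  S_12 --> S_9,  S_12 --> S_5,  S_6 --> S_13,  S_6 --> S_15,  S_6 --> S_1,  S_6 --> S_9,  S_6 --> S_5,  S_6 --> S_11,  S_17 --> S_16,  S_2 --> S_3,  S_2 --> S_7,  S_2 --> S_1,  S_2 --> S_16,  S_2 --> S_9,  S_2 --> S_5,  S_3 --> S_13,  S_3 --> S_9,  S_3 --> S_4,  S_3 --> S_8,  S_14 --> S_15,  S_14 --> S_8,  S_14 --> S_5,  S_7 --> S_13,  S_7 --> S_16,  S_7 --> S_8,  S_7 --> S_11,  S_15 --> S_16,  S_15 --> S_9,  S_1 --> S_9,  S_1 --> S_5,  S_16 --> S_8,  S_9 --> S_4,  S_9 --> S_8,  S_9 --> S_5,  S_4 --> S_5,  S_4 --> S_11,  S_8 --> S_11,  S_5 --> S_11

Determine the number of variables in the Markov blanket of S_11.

6

Recall MB(v) = parents ∪ children ∪ spouses, where spouses are the other parents of v's children.
S_11's children: none.
S_11's parents: S_4, S_5, S_6, S_7, S_8, S_10.
With no children, S_11 has no spouses; the co-parent set is empty.
MB(S_11) = {S_4, S_5, S_6, S_7, S_8, S_10}, which has 6 nodes.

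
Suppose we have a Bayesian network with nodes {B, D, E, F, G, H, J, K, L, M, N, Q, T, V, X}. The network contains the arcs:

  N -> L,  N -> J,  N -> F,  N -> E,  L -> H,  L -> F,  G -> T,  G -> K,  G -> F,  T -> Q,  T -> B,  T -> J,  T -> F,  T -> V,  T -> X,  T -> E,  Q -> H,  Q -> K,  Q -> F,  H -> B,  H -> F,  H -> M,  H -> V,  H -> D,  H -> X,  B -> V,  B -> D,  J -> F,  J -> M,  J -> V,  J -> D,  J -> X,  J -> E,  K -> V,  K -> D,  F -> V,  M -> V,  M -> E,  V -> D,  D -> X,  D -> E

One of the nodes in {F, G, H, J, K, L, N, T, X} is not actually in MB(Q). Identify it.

X

Recall MB(v) = parents ∪ children ∪ spouses, where spouses are the other parents of v's children.
Q's parents: T.
Children of Q: F, H, K.
Co-parents of Q (other parents of its children):
  H also has parent L.
  K's other parent is G.
  F's other parents are G, H, J, L, N, T.
MB(Q) = {F, G, H, J, K, L, N, T}.
X is neither a parent, child, nor co-parent of Q, so it does not belong.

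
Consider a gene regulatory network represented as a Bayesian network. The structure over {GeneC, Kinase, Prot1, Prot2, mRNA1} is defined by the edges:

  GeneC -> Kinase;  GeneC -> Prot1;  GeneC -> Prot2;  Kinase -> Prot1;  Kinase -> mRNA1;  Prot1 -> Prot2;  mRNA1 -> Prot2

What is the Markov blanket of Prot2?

Pa(Prot2) = {GeneC, Prot1, mRNA1}.
Ch(Prot2) = {}.
With no children, Prot2 has no spouses; the co-parent set is empty.
MB(Prot2) = {GeneC, Prot1, mRNA1}.

{GeneC, Prot1, mRNA1}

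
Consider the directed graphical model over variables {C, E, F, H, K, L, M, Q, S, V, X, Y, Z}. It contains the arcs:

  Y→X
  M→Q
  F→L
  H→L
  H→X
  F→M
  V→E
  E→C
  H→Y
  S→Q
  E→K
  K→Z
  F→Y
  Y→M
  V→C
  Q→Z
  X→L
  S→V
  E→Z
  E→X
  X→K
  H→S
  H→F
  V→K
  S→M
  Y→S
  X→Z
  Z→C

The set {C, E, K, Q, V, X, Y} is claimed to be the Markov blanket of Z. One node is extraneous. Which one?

Parents of Z: E, K, Q, X.
Z has child C.
For each child, the remaining parents (spouses of Z):
  C: E, V
MB(Z) = {C, E, K, Q, V, X}.
Y is neither a parent, child, nor co-parent of Z, so it does not belong.

Y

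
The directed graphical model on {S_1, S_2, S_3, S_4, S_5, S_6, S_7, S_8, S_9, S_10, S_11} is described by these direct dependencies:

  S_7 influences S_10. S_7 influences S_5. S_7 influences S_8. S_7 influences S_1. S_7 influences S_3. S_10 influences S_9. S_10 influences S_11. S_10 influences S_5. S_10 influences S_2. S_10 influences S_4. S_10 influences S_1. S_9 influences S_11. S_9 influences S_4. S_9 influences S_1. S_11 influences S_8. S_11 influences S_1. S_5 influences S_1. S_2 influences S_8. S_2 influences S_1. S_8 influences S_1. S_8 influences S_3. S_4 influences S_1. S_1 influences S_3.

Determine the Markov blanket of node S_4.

Pa(S_4) = {S_9, S_10}.
Ch(S_4) = {S_1}.
For each child, the remaining parents (spouses of S_4):
  S_1: S_2, S_5, S_7, S_8, S_9, S_10, S_11
MB(S_4) = {S_1, S_2, S_5, S_7, S_8, S_9, S_10, S_11}.

{S_1, S_2, S_5, S_7, S_8, S_9, S_10, S_11}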